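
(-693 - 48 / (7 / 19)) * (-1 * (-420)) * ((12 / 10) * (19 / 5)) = -7883784/5 = -1576756.80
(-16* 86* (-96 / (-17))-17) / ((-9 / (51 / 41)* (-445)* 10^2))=-26477/1094700 = -0.02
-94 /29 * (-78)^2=-571896/29 = -19720.55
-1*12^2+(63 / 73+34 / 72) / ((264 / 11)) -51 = -12295531/63072 = -194.94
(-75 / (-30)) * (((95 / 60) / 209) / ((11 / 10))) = 25/1452 = 0.02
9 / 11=0.82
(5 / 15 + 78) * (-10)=-2350/3 = -783.33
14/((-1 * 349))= -14/349 = -0.04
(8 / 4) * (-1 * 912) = -1824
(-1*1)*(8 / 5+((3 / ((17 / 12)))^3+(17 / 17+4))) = -395409/24565 = -16.10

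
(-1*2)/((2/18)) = -18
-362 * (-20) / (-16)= -905/2 = -452.50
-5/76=-0.07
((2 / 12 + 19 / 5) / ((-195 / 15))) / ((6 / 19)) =-2261/2340 = -0.97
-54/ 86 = -27/43 = -0.63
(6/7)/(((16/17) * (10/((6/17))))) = 9/280 = 0.03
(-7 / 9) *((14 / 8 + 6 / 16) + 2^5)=-637/24 = -26.54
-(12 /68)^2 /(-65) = 9/18785 = 0.00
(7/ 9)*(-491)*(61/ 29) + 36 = -200261/261 = -767.28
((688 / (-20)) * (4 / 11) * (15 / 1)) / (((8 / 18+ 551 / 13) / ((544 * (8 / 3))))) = -350318592/55121 = -6355.45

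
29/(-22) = -29/22 = -1.32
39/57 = 13/19 = 0.68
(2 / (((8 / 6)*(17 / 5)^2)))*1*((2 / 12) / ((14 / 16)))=50/2023 = 0.02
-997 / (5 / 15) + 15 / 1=-2976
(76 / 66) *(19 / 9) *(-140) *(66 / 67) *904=-182752640/603 = -303072.37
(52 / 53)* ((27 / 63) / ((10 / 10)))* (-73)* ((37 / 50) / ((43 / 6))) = -1264068/398825 = -3.17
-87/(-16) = 87/16 = 5.44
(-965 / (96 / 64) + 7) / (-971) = 1909/2913 = 0.66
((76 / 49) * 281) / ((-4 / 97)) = -517883/49 = -10569.04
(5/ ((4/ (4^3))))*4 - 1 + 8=327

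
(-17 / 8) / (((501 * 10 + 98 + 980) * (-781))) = 17/38037824 = 0.00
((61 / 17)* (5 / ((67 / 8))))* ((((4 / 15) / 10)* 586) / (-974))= -285968/8320395 = -0.03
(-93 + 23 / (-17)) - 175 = -4579/17 = -269.35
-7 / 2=-3.50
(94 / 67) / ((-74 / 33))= -1551/2479 = -0.63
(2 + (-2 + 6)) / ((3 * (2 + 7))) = 2/9 = 0.22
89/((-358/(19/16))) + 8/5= 1.30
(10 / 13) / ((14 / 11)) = 55/91 = 0.60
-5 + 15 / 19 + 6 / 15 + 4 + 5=493/95 = 5.19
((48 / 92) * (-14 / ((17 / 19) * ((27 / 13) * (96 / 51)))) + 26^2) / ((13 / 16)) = 171692/207 = 829.43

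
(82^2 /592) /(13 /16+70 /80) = 6724/999 = 6.73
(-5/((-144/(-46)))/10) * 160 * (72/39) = -47.18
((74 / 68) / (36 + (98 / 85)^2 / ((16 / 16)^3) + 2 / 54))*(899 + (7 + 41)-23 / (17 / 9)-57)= 25.57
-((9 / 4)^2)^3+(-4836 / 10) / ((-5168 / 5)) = -171036435/1323008 = -129.28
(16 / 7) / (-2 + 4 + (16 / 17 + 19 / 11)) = 2992/6111 = 0.49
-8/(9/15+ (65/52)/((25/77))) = -160/89 = -1.80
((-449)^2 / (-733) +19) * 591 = -110915334/733 = -151316.96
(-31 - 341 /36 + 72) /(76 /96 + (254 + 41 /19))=43130/351507 = 0.12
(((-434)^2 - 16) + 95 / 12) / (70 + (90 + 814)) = 2260175/11688 = 193.38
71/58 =1.22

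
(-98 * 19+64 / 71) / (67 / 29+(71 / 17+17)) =-65144034/822109 = -79.24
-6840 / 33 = -2280/11 = -207.27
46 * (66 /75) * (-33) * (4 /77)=-12144/175 = -69.39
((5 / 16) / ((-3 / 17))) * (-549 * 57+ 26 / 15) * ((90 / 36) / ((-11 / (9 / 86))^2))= 359067285/28637312 = 12.54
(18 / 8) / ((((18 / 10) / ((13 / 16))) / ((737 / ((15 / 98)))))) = 469469/96 = 4890.30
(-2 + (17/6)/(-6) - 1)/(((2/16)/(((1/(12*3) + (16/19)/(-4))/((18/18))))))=15625/3078 = 5.08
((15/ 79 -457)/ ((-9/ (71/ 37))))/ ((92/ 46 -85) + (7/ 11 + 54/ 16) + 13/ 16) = -1.25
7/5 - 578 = -2883/5 = -576.60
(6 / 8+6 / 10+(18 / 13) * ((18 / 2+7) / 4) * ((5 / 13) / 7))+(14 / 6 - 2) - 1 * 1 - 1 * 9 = -568717/70980 = -8.01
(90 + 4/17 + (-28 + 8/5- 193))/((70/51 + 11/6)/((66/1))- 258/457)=662297196/2645695 = 250.33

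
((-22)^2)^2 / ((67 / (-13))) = -3045328/67 = -45452.66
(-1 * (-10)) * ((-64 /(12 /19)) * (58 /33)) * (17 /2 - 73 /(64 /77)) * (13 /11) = 181832755/1089 = 166972.23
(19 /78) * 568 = 5396/39 = 138.36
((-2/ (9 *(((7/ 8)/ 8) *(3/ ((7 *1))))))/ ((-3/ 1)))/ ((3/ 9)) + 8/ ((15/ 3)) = 856/135 = 6.34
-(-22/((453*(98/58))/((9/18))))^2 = -101761/492706809 = 0.00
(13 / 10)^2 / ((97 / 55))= 1859/1940 = 0.96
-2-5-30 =-37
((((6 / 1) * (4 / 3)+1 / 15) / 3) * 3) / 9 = 121/135 = 0.90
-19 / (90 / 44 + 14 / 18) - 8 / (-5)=-14338/2795 = -5.13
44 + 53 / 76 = 3397/76 = 44.70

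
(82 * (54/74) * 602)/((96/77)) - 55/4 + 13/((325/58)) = 213723243/7400 = 28881.52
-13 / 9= -1.44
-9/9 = -1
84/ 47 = 1.79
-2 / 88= -1/44 = -0.02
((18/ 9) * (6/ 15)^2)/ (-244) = -2/1525 = 0.00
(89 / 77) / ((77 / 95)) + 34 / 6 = 126158/17787 = 7.09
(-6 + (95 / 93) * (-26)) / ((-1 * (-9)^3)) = -3028/67797 = -0.04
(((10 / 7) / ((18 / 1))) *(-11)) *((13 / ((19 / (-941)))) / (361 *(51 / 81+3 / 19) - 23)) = 403689/187663 = 2.15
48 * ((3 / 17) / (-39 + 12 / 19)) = -304/1377 = -0.22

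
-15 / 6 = -5/2 = -2.50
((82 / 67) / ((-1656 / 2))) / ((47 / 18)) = -41/72427 = 0.00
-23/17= -1.35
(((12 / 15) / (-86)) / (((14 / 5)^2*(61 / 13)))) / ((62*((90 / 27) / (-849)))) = 33111/31874696 = 0.00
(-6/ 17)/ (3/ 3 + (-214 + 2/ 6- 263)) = 18/24259 = 0.00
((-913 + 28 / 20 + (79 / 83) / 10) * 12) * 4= -18157176/415 = -43752.23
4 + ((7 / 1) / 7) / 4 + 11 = 61/4 = 15.25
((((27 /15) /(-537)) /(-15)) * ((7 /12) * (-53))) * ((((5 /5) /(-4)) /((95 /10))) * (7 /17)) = 2597/34690200 = 0.00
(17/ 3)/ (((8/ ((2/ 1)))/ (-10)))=-85/6 = -14.17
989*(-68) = -67252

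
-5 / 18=-0.28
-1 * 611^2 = -373321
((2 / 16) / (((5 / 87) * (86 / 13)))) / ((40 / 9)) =10179/137600 = 0.07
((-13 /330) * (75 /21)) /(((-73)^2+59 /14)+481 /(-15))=-325/12245651 = 0.00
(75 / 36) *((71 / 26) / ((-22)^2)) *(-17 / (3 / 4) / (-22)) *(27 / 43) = 90525/11904464 = 0.01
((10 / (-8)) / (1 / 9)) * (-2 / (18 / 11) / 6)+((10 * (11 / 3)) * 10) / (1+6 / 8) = 211.82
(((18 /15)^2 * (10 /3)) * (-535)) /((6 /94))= -40232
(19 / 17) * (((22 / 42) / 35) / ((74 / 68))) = 418/27195 = 0.02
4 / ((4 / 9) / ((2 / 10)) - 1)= 36/11 = 3.27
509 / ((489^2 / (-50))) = -25450/239121 = -0.11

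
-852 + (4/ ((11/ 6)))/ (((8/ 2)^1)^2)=-18741/22 = -851.86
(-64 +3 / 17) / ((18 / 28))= -15190/153 = -99.28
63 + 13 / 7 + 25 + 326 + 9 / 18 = 5829/14 = 416.36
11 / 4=2.75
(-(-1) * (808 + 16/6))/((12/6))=1216/3 = 405.33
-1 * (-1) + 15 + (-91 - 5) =-80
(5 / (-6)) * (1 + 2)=-5/2 = -2.50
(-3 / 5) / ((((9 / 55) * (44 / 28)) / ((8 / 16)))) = -7/6 = -1.17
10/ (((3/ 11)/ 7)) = 770/3 = 256.67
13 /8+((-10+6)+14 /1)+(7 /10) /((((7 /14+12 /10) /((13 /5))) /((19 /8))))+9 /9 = 5157/340 = 15.17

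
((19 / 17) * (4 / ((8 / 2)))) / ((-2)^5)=-19/544 = -0.03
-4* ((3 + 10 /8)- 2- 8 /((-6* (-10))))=-127/15 = -8.47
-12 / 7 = -1.71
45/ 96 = 15/32 = 0.47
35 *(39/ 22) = 1365/22 = 62.05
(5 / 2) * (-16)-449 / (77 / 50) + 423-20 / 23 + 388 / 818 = 65948401/724339 = 91.05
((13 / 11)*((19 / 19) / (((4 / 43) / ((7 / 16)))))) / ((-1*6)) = -3913/4224 = -0.93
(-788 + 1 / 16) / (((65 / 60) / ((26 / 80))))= -37821/160 = -236.38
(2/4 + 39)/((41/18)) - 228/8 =-915/82 = -11.16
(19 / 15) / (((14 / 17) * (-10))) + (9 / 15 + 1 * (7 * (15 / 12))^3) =22524367/33600 = 670.37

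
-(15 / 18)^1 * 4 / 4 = -5/6 = -0.83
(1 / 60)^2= 1/3600 = 0.00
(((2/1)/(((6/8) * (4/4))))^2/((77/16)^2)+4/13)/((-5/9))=-426436/385385 = -1.11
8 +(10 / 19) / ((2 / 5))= 177/19 = 9.32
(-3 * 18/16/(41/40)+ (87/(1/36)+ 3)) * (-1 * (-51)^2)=-333968400/41 = -8145570.73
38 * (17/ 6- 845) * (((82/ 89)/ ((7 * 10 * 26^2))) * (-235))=185005489/1263444 = 146.43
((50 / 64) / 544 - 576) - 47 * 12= -19845095/17408 = -1140.00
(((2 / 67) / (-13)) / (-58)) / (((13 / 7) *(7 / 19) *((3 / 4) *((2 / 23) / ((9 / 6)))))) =437/328367 = 0.00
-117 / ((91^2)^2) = -9/5274997 = 0.00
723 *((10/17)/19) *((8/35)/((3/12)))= 46272/2261 = 20.47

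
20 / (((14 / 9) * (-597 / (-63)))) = 1.36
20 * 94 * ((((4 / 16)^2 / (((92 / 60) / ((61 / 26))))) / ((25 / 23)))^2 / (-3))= -524661/108160 = -4.85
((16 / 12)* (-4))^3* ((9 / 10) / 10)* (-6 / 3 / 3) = 2048/225 = 9.10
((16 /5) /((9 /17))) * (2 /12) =136/135 = 1.01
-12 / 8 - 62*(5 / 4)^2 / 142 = -2479/1136 = -2.18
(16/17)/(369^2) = 16/2314737 = 0.00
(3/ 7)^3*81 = 2187/343 = 6.38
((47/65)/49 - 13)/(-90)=6893/47775 = 0.14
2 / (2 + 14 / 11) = 11/18 = 0.61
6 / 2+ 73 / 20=133/20 = 6.65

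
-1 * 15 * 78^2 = -91260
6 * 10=60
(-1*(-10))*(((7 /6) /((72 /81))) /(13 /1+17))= 7/16 = 0.44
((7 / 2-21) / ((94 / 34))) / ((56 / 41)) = -3485/752 = -4.63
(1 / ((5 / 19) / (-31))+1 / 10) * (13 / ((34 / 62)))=-474331/170 = -2790.18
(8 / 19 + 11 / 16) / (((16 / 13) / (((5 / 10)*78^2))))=2739.93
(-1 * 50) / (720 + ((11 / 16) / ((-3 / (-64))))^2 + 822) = -225/7907 = -0.03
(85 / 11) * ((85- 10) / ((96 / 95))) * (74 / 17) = 439375/176 = 2496.45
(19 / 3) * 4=76/3 = 25.33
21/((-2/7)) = -147/2 = -73.50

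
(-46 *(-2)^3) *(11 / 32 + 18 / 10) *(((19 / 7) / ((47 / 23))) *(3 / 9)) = 492499/1410 = 349.29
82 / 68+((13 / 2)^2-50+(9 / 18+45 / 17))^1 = -231/68 = -3.40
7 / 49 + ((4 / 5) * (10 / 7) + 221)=1556/7 = 222.29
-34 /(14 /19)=-323/7 = -46.14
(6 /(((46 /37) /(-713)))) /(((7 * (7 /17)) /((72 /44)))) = -1052946/539 = -1953.52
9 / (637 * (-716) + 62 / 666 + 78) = -2997/151852631 = 0.00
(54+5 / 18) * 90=4885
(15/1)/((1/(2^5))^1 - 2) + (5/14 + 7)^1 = -11/42 = -0.26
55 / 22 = 5/2 = 2.50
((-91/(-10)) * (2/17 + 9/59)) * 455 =2244151/2006 = 1118.72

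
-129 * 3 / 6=-129/2 = -64.50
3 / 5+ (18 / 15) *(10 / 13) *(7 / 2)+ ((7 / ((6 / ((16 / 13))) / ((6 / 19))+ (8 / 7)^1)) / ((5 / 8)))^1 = 543929/120705 = 4.51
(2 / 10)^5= 1/3125 = 0.00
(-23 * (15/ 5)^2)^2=42849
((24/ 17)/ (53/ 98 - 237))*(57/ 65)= -134064/25606165 = -0.01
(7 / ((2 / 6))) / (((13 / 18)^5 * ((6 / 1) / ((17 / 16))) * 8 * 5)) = 7026831/14851720 = 0.47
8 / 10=4/5 = 0.80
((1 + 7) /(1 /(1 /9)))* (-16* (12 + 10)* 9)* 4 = -11264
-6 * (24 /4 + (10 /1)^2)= -636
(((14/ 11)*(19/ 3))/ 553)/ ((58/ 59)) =1121/75603 = 0.01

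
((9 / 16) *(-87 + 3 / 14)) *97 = -1060695/224 = -4735.25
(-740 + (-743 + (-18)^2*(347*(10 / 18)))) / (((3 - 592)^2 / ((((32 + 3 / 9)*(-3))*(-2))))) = 381598/11191 = 34.10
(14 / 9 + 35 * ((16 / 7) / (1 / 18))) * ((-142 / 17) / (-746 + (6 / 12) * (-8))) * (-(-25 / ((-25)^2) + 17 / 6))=-192981763/4303125 = -44.85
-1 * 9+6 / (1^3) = -3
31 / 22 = 1.41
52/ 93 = 0.56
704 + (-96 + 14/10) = 3047/5 = 609.40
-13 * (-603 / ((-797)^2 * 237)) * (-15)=-39195/50181511 = 0.00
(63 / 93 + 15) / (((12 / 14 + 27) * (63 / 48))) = 864/2015 = 0.43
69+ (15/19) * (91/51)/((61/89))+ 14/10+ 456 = 52060771/98515 = 528.46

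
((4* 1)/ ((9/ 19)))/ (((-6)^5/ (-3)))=19/5832 = 0.00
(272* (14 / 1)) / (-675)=-3808/675 = -5.64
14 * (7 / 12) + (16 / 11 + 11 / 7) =5171/462 = 11.19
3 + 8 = 11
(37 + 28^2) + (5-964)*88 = -83571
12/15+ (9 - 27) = -86/5 = -17.20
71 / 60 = 1.18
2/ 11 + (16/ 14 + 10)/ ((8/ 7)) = 437/44 = 9.93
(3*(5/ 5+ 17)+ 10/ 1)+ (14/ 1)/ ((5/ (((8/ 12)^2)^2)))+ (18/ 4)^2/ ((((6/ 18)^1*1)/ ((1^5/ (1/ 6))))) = 429.05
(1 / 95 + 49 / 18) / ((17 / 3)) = 4673/9690 = 0.48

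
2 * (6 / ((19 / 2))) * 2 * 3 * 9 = 1296/19 = 68.21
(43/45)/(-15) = -43/675 = -0.06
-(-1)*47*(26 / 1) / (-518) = -611/259 = -2.36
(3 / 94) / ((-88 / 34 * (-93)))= 17/128216 = 0.00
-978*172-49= -168265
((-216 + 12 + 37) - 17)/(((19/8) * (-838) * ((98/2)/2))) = 1472/390089 = 0.00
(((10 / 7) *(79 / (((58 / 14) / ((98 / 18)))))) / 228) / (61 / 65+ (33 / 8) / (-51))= 12221300/16111791 = 0.76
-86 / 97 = -0.89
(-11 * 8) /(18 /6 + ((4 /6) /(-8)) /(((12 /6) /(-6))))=-352/13 = -27.08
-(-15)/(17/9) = 7.94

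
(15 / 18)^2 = 0.69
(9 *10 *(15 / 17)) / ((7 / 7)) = 1350/17 = 79.41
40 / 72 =5/9 = 0.56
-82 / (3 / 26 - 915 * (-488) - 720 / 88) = -572/3114693 = 0.00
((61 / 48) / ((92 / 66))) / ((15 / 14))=4697/5520 = 0.85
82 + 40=122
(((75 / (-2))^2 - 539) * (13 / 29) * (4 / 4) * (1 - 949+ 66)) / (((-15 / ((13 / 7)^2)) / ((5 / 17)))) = 23188.82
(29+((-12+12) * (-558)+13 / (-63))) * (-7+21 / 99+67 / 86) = -15467071/89397 = -173.02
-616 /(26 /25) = -7700/13 = -592.31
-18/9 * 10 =-20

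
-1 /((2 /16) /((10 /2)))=-40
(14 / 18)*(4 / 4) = 7/9 = 0.78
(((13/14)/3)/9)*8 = 52/189 = 0.28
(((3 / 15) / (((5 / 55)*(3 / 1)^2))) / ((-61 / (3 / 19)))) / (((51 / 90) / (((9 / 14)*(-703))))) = 3663/7259 = 0.50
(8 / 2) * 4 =16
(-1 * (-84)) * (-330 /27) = -3080/3 = -1026.67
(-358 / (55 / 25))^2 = 3204100/121 = 26480.17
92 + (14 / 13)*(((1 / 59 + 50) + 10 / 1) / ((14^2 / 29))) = 1090585/10738 = 101.56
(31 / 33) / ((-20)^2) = 31/13200 = 0.00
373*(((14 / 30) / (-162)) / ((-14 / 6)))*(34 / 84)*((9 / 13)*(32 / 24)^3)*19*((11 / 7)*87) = 614924816/773955 = 794.52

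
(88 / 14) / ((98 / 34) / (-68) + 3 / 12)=3179/105 = 30.28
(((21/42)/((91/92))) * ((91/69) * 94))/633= 188/1899 = 0.10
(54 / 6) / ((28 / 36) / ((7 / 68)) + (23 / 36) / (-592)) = 7104/5963 = 1.19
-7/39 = -0.18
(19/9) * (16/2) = 16.89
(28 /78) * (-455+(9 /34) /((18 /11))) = -216503/1326 = -163.28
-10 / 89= -0.11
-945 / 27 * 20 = -700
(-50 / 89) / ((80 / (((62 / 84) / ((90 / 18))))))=-31/29904 = 0.00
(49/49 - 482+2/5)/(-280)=2403/1400 = 1.72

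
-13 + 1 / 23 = -298/23 = -12.96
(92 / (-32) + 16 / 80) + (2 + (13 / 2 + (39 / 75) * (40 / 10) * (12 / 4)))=2413/200 = 12.06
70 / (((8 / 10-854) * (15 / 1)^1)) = -35/6399 = -0.01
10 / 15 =2/3 = 0.67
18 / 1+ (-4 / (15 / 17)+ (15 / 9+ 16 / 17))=16.07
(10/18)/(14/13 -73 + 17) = -65/6426 = -0.01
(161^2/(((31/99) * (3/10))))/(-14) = -610995/31 = -19709.52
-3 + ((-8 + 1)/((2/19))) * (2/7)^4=-1181/343 = -3.44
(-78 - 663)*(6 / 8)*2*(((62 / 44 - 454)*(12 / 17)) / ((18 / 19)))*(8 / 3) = 186912804/187 = 999533.71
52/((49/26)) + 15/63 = 4091/147 = 27.83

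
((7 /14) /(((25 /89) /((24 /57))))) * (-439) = -156284/475 = -329.02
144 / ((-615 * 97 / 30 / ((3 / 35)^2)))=-2592/4871825 = 0.00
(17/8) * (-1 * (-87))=184.88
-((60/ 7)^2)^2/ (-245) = 2592000/117649 = 22.03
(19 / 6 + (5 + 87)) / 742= 0.13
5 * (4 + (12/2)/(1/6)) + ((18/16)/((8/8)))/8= 12809/64 = 200.14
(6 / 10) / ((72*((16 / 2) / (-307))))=-307/960 = -0.32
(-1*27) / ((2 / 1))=-27/2 = -13.50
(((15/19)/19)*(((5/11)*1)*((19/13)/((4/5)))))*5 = 1875/10868 = 0.17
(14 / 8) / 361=7/1444 = 0.00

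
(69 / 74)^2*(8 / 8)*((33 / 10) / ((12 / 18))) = 471339/109520 = 4.30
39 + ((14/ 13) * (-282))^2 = 15593295/169 = 92268.02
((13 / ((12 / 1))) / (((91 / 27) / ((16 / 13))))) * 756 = 3888/13 = 299.08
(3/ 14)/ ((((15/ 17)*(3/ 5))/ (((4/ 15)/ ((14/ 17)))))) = 289/2205 = 0.13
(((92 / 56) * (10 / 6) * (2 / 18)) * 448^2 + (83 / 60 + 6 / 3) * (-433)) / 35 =1702.74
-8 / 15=-0.53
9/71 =0.13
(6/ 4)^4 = 81/16 = 5.06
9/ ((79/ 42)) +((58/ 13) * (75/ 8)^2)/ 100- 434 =-425.29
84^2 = 7056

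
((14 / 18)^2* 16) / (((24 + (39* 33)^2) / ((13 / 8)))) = 1274/134167833 = 0.00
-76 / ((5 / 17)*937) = -1292/4685 = -0.28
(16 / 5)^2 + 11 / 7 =2067/175 = 11.81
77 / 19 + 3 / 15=404/95 = 4.25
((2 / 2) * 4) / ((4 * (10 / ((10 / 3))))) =1/3 = 0.33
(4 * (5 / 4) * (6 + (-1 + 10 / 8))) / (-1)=-125/4 = -31.25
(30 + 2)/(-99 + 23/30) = -960/2947 = -0.33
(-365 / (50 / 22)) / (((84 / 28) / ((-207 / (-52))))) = -55407/260 = -213.10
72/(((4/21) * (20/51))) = 9639/10 = 963.90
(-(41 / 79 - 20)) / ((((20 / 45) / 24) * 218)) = 41553/8611 = 4.83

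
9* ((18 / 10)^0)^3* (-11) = -99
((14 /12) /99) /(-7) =-1/594 = 0.00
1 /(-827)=-1/827 = 0.00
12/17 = 0.71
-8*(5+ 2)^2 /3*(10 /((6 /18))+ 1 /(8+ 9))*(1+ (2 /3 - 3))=801248/153 = 5236.92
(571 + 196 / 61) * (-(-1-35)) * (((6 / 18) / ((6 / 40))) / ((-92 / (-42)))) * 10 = 294226800/1403 = 209712.62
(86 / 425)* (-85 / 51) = -86/255 = -0.34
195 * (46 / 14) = 4485/7 = 640.71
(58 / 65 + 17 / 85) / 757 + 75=3690446/49205 = 75.00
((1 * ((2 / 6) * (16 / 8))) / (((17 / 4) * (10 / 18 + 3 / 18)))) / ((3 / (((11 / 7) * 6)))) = 1056/1547 = 0.68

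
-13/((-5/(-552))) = -7176/5 = -1435.20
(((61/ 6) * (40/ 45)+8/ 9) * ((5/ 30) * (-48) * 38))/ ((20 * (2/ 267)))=-906376/45 = -20141.69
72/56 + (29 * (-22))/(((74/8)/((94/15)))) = -430.94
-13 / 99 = -0.13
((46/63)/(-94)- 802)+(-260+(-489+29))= -4506665/2961 = -1522.01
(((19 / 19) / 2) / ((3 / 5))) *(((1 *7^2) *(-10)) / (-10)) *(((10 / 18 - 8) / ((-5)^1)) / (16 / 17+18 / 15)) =39865/1404 = 28.39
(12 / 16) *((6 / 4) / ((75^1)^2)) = 1/5000 = 0.00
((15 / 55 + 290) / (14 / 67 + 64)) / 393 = 213931/18597546 = 0.01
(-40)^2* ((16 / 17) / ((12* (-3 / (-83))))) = 531200/153 = 3471.90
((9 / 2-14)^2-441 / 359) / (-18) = -127835/25848 = -4.95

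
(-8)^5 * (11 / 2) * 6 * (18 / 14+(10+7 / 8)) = -92049408/7 = -13149915.43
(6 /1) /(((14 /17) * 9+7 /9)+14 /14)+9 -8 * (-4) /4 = 12410/703 = 17.65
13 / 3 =4.33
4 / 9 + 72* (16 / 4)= 2596/9 = 288.44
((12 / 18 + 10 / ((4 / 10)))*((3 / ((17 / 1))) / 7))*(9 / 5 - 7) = -286/85 = -3.36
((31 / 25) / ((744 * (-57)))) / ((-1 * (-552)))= -1/18878400 = 0.00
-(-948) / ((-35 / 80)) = -15168/7 = -2166.86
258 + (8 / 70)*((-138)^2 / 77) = 771486/2695 = 286.27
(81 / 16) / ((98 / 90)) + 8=9917/784 = 12.65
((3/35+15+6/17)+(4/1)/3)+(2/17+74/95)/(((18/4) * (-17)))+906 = 319213228/345933 = 922.76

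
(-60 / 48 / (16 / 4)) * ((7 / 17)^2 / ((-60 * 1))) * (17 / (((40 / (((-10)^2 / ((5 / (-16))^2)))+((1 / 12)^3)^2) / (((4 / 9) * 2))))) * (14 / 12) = 112896/283271 = 0.40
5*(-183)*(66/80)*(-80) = 60390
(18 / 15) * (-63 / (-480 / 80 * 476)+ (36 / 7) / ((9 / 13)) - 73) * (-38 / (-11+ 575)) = 5.30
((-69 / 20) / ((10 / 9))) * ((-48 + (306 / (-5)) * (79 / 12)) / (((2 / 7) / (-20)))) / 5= -19600623/1000 = -19600.62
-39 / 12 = -13/4 = -3.25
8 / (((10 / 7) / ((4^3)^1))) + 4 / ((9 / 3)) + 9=5531/15 = 368.73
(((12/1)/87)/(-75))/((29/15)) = -4/4205 = 0.00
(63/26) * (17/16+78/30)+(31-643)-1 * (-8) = -1237861/2080 = -595.13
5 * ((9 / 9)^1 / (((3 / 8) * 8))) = 5/3 = 1.67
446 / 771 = 0.58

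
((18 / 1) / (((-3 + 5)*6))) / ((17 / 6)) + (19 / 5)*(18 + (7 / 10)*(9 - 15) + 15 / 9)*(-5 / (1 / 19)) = -1423649/255 = -5582.94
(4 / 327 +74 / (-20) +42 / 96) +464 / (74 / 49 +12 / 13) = 760026703/4054800 = 187.44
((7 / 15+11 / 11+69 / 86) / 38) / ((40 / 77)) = 225379/1960800 = 0.11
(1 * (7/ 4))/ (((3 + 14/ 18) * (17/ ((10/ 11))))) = 315/12716 = 0.02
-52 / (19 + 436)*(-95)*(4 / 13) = 304/91 = 3.34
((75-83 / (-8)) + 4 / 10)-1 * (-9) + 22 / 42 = 80051/840 = 95.30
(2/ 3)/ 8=1/12 = 0.08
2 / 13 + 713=9271/13 = 713.15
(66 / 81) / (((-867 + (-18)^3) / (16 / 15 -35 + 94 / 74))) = 36256/9125865 = 0.00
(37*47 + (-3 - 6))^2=2992900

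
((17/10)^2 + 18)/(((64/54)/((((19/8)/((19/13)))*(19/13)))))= 1071657/25600 = 41.86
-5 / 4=-1.25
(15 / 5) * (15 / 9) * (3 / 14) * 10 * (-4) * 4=-1200/7 = -171.43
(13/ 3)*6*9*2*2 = 936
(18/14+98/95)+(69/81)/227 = 2.32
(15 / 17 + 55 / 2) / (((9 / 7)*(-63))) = -0.35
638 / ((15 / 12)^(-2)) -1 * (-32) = 8231/8 = 1028.88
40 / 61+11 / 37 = 2151/2257 = 0.95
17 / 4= 4.25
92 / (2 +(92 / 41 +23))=3.38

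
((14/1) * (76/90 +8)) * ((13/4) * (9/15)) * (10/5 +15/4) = 416507/300 = 1388.36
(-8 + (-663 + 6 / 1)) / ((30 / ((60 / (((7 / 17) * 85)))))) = -38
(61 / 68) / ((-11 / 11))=-0.90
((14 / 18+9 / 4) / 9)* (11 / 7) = 1199/2268 = 0.53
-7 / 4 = -1.75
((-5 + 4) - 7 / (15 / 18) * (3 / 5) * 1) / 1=-151/25 = -6.04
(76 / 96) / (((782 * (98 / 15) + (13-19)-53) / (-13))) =-95/46616 = 0.00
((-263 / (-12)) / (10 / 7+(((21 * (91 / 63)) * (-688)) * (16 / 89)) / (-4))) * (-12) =-491547/1755694 = -0.28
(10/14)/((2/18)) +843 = 5946/7 = 849.43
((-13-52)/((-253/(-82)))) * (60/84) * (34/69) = -7.41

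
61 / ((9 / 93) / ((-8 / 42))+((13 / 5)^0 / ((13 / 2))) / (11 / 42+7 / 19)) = -49460996/214053 = -231.07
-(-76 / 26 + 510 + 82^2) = -94004/13 = -7231.08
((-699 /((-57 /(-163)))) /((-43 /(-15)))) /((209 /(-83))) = 47283855/170753 = 276.91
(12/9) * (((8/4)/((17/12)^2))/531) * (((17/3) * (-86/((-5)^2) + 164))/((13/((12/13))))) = 685056/4237675 = 0.16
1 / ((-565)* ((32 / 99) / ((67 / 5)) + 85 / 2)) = -13266/318730625 = 0.00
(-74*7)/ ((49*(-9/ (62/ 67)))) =4588/4221 = 1.09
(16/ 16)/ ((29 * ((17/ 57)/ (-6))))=-342/493 = -0.69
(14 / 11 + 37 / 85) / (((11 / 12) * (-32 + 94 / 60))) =-114984/1878041 = -0.06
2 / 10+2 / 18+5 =5.31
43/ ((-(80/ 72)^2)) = -3483/100 = -34.83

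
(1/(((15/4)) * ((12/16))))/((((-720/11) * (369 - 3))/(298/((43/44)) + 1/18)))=-2596649/573650100 = 0.00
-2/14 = -1/7 = -0.14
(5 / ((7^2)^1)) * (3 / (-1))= -15/49 = -0.31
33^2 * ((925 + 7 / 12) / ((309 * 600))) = 1343947/247200 = 5.44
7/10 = 0.70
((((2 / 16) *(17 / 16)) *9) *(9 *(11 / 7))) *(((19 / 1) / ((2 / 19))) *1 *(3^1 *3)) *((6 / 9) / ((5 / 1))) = 16404201/4480 = 3661.65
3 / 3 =1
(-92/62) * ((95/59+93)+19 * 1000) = -51822772/1829 = -28333.94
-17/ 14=-1.21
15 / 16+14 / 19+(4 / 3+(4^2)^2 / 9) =86053/2736 = 31.45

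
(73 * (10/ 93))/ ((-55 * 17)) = -146/17391 = -0.01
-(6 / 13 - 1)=7/13 = 0.54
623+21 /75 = 15582/25 = 623.28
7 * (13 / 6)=91/6 = 15.17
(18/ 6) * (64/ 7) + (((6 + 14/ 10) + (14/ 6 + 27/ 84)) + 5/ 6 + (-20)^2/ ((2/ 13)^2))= 1016299/60 = 16938.32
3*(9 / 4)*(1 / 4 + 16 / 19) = 2241/304 = 7.37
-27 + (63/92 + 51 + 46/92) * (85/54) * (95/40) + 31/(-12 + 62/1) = 167629207/993600 = 168.71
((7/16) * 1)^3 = 343/4096 = 0.08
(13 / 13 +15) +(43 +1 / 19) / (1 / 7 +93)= 101967/6194 = 16.46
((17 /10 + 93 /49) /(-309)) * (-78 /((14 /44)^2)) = 11092796/1236515 = 8.97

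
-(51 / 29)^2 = -2601/841 = -3.09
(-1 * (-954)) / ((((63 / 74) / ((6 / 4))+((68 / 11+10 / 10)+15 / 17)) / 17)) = 112212342/59723 = 1878.88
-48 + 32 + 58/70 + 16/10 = -95/7 = -13.57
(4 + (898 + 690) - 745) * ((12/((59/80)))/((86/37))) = 15042720/2537 = 5929.33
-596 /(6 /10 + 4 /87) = -259260/281 = -922.63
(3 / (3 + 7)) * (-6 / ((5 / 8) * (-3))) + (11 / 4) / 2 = 2.34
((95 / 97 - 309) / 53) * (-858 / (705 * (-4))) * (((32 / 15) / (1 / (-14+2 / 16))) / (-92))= -79042249/138935525 = -0.57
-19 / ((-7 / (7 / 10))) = 19/10 = 1.90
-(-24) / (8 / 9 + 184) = 27/208 = 0.13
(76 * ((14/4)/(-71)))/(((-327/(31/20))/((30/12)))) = 4123/92868 = 0.04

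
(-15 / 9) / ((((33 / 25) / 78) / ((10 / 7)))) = -32500/231 = -140.69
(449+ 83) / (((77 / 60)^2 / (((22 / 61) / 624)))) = 11400/61061 = 0.19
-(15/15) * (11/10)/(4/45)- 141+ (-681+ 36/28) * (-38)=1437843/56 = 25675.77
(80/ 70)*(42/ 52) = 12/13 = 0.92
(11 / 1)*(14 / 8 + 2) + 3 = 177/4 = 44.25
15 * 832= 12480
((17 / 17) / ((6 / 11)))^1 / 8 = 11/48 = 0.23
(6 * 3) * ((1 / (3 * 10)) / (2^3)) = 3/40 = 0.08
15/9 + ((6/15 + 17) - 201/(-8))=5303/120 = 44.19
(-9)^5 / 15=-19683/5 = -3936.60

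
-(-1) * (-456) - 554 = -1010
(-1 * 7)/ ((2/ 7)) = -24.50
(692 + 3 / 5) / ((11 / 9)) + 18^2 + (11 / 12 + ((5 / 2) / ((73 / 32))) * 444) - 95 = 61822877/48180 = 1283.16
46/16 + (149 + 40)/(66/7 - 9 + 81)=3949/760 = 5.20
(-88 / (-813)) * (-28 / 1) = -2464/813 = -3.03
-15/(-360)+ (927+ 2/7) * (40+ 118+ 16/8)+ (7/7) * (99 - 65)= 24931159/168 = 148399.76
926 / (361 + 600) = 926/961 = 0.96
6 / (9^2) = 2/27 = 0.07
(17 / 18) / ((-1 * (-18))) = 0.05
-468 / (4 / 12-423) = 351/317 = 1.11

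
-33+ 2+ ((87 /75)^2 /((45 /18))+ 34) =11057/3125 = 3.54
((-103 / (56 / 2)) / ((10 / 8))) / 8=-103/280 = -0.37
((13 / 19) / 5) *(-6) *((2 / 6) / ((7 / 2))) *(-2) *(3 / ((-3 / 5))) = -104/133 = -0.78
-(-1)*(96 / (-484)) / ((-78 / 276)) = 1104/1573 = 0.70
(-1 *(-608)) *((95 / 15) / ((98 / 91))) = 75088/21 = 3575.62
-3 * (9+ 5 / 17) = -474/17 = -27.88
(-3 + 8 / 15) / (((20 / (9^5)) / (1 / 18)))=-80919/200 = -404.60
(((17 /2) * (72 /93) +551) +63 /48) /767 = 277211/380432 = 0.73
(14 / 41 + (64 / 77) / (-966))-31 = -46750399/1524831 = -30.66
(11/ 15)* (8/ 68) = 22/255 = 0.09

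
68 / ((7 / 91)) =884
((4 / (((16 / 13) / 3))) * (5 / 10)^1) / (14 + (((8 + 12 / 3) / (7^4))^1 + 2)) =7203/23648 = 0.30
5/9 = 0.56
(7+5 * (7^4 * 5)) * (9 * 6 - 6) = 2881536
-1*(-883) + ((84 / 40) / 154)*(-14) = 97109/110 = 882.81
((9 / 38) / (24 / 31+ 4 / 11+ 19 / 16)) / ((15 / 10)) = 5456/80351 = 0.07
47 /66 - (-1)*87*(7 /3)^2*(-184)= -87153.95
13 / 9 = 1.44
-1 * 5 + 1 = -4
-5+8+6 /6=4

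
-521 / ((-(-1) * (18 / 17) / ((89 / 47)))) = -788273/846 = -931.76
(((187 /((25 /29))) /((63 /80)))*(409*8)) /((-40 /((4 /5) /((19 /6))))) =-283904896/49875 = -5692.33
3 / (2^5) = 0.09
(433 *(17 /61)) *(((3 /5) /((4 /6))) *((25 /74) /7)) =5.24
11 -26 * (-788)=20499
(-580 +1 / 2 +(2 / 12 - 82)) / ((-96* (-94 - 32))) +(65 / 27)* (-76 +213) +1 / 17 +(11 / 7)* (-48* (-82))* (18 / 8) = 137320957/9639 = 14246.39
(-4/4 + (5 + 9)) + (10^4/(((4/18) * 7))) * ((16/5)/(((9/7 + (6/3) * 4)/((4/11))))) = 117059/143 = 818.59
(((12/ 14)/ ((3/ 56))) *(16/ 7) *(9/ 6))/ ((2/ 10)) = 1920/7 = 274.29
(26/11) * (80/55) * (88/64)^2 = 13/2 = 6.50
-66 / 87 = -22/29 = -0.76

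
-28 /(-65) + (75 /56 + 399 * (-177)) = -257061277/3640 = -70621.23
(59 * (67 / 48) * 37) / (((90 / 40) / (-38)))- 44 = -2781335/54 = -51506.20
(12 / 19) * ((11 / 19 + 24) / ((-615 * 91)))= -1868/6734455 = 0.00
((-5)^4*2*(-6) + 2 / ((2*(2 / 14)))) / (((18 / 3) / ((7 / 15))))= -52451/90 = -582.79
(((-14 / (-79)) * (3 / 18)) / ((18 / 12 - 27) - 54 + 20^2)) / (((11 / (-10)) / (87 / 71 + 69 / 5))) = -49784/39549059 = 0.00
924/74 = 462/37 = 12.49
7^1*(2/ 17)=14/17 = 0.82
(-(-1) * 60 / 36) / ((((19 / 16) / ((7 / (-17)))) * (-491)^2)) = -560/233607489 = 0.00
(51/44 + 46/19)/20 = 2993/16720 = 0.18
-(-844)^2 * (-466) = 331948576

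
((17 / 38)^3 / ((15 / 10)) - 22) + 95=6013397/82308 = 73.06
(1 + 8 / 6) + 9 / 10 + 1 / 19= 1873/570 = 3.29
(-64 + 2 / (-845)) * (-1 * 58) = 3136756/845 = 3712.14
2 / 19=0.11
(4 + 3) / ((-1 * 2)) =-3.50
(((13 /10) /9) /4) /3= 13/1080 = 0.01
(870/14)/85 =87/119 = 0.73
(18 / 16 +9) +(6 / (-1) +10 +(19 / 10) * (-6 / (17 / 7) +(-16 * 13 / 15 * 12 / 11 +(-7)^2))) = 2759711/37400 = 73.79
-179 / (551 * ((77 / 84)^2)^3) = -534491136/976130111 = -0.55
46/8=23/4 = 5.75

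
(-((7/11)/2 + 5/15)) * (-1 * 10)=215/33 = 6.52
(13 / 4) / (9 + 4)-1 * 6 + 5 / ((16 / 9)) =-47/16 = -2.94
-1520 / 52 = -380/13 = -29.23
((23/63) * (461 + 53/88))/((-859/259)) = -34568471/680328 = -50.81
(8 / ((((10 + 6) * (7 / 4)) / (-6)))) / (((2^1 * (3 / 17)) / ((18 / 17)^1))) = -36/7 = -5.14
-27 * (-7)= 189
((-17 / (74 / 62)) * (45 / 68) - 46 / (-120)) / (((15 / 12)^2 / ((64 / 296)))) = -642368/513375 = -1.25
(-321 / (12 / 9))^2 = 927369/16 = 57960.56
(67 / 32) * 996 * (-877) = -14630991/8 = -1828873.88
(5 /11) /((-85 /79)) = -79/187 = -0.42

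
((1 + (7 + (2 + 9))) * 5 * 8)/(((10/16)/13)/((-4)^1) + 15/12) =63232/103 = 613.90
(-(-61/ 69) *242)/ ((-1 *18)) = -7381/621 = -11.89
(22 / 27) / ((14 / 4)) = 44/189 = 0.23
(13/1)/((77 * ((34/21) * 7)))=39/2618 = 0.01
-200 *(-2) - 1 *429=-29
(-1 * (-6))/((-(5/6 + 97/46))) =-414/203 = -2.04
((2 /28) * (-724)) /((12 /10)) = -905/21 = -43.10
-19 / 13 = -1.46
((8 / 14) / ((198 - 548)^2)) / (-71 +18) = -1/11361875 = 0.00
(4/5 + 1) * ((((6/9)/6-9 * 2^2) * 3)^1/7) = -27.69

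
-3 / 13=-0.23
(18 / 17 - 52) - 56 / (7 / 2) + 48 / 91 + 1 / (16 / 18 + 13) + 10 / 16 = -101663741/1547000 = -65.72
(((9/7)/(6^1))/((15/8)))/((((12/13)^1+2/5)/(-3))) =-78/301 = -0.26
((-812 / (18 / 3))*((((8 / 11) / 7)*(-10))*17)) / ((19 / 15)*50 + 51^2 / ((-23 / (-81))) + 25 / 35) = 3174920/12251899 = 0.26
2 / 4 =0.50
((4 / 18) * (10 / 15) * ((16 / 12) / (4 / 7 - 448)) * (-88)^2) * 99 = -338.46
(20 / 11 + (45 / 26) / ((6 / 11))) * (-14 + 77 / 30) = -195853/3432 = -57.07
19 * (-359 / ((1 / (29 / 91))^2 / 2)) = -11472922/8281 = -1385.45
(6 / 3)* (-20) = -40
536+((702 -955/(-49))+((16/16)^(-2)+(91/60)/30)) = 111003259/88200 = 1258.54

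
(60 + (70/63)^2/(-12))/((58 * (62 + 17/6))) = 14555/913761 = 0.02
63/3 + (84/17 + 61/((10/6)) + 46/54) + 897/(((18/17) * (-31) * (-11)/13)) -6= 140381429/1565190 = 89.69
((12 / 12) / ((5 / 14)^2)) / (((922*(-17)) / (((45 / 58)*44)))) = -19404/1136365 = -0.02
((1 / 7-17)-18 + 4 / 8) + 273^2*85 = 6334930.64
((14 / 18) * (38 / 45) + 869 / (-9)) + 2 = -38029/405 = -93.90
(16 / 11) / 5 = 16/55 = 0.29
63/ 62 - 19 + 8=-619/62 = -9.98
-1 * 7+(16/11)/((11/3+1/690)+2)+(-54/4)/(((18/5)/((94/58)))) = -63982217/4990436 = -12.82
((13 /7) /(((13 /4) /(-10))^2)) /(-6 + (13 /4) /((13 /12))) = -1600/273 = -5.86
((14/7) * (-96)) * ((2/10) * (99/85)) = -19008/425 = -44.72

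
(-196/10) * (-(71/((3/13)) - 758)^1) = -132398/15 = -8826.53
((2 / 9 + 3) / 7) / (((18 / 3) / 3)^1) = 29/126 = 0.23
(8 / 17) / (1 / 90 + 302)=720/462077 = 0.00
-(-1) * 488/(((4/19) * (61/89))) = 3382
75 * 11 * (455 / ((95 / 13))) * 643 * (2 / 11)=114100350/19 = 6005281.58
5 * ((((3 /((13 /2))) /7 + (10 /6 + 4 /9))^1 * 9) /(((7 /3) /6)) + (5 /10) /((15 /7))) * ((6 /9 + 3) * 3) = 10640069/3822 = 2783.90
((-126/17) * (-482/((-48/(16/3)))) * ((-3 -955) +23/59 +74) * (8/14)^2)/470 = 243.68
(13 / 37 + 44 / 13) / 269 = 1797/129389 = 0.01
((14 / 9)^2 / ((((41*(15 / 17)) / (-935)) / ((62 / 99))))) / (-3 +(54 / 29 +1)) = 25461478/89667 = 283.96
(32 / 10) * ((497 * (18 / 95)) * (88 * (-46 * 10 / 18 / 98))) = -4598528/665 = -6915.08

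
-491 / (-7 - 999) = 491/1006 = 0.49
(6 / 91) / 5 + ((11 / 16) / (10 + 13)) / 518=164107/12390560 = 0.01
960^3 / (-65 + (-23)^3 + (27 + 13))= -72566.93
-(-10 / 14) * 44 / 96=55/168 = 0.33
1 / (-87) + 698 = 60725/87 = 697.99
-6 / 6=-1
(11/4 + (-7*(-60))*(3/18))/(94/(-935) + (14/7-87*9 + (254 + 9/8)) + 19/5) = -544170/3905873 = -0.14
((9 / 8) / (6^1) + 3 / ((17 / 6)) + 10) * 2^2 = 3059/68 = 44.99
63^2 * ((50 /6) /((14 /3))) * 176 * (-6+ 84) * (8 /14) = 55598400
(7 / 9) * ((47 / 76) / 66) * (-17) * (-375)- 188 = -2129899/15048 = -141.54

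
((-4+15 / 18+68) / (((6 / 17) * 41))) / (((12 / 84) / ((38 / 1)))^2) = 116977357/369 = 317011.81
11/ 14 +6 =95/14 = 6.79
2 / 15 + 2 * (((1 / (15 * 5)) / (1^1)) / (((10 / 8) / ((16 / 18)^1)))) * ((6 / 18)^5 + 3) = 31214/164025 = 0.19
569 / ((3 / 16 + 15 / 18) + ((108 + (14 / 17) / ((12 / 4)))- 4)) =464304/85921 = 5.40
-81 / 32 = -2.53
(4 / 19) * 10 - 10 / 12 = 145/114 = 1.27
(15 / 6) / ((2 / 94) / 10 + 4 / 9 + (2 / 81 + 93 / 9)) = 95175/411331 = 0.23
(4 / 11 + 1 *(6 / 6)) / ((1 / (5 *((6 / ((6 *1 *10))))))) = 0.68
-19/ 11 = -1.73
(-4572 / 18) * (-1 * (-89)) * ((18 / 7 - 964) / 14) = 1552432.45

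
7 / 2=3.50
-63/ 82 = -0.77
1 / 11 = 0.09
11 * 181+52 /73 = 145395/73 = 1991.71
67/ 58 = 1.16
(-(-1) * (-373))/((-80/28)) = 2611/20 = 130.55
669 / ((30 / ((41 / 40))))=9143/400 = 22.86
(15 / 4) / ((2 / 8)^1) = 15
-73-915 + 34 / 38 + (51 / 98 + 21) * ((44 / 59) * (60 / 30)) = -52457581/54929 = -955.01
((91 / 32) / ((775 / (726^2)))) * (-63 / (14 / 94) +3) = -251810559/310 = -812292.13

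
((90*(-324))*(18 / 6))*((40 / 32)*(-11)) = 1202850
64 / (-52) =-1.23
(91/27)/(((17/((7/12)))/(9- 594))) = -41405/612 = -67.66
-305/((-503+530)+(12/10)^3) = -38125/3591 = -10.62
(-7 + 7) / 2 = 0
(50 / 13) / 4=25/26 = 0.96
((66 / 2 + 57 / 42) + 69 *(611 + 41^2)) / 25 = 2214553/350 = 6327.29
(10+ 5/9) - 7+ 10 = 122/9 = 13.56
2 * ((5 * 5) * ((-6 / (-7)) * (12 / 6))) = 600/7 = 85.71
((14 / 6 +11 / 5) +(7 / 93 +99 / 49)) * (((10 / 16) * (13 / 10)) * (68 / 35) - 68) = -702269779/1594950 = -440.31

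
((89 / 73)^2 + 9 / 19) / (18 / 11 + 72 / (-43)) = -46935790/911259 = -51.51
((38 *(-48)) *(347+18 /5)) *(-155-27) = 581939904/5 = 116387980.80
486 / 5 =97.20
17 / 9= 1.89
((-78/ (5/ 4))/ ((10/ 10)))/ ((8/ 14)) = -546/5 = -109.20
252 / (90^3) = 7/20250 = 0.00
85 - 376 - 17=-308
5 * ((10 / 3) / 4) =25/6 = 4.17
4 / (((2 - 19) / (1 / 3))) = -4/51 = -0.08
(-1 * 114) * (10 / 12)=-95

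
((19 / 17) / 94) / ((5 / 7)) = 133/7990 = 0.02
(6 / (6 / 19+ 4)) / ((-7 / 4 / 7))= -5.56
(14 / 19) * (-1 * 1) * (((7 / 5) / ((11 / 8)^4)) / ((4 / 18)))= -1806336/1390895 = -1.30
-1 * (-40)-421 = -381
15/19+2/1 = 53/19 = 2.79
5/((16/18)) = 45/8 = 5.62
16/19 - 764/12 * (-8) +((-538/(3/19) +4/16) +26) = -218189/76 = -2870.91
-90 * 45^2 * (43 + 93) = -24786000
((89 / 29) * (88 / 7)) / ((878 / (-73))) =-285868/89117 = -3.21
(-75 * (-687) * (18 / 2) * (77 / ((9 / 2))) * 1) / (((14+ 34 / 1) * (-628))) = -1322475/5024 = -263.23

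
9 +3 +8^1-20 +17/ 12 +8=113/12 = 9.42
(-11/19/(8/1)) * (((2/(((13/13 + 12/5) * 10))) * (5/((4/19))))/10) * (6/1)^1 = -33/544 = -0.06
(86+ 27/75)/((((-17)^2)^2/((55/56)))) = 1397/1375640 = 0.00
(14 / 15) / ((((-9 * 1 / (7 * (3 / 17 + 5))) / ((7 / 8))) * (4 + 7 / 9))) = -7546/10965 = -0.69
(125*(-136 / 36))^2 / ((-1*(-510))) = 106250/243 = 437.24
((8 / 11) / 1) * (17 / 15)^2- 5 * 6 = -71938/2475 = -29.07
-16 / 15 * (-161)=2576/15 = 171.73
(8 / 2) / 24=1/6 = 0.17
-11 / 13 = -0.85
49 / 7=7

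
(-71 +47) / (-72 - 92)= 6/41 = 0.15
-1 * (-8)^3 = 512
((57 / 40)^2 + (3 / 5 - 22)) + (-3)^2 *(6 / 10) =-22351/1600 = -13.97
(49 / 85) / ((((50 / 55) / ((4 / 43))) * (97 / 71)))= 76538/1772675 = 0.04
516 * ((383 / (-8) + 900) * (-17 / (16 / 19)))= -8876373.09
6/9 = 2/3 = 0.67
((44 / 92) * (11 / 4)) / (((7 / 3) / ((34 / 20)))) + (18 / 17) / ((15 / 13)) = 205371/109480 = 1.88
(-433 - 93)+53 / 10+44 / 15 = -15533/30 = -517.77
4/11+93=1027/11 = 93.36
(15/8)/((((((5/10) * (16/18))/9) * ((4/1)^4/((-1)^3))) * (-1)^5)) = 1215/8192 = 0.15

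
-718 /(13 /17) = -12206/13 = -938.92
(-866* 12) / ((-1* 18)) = 1732/3 = 577.33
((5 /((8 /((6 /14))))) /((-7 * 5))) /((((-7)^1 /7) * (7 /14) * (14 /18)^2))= 243/9604 = 0.03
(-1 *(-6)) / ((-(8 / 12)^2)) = -27/2 = -13.50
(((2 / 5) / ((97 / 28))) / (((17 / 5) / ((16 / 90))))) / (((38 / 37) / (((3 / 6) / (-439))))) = -4144/618943905 = 0.00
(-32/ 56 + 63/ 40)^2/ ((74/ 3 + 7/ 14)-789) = -236883/179653600 = 0.00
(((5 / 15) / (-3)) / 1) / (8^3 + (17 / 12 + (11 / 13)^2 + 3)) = -676/3146235 = 0.00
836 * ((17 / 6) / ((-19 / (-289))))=108086/3 = 36028.67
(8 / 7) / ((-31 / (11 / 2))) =-44/217 = -0.20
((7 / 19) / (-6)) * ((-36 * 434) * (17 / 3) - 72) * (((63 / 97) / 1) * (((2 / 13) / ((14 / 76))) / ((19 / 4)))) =1145088/1843 = 621.32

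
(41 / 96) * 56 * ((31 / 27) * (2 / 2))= 8897/324 = 27.46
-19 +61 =42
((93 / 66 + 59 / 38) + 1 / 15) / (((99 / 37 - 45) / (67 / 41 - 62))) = 878195/203319 = 4.32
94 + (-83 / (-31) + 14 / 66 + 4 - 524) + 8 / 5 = -2156026/5115 = -421.51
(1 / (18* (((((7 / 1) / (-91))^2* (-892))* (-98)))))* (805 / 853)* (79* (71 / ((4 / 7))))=109010915/109566144 = 0.99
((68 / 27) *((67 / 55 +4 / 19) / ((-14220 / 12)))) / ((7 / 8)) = -812192/234043425 = 0.00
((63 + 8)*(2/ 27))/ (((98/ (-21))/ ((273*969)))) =-298129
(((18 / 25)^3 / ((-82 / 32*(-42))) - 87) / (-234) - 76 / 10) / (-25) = 194484293/672656250 = 0.29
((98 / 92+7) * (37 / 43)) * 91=1249157/1978 = 631.53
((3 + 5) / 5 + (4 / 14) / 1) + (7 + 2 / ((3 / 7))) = 1423/105 = 13.55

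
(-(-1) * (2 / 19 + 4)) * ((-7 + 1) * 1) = -468/19 = -24.63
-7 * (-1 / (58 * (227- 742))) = -7/29870 = 0.00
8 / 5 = 1.60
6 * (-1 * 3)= -18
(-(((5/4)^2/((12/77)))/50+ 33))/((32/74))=-471713/6144 = -76.78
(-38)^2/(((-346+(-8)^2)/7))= -5054/141 = -35.84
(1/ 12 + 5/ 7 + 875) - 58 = 68695/84 = 817.80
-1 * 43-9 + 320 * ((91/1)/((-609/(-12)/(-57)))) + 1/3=-2849935/87 = -32757.87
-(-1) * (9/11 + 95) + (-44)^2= 22350/11 = 2031.82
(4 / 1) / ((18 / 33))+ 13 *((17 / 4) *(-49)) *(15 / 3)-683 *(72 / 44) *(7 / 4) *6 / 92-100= -10441163/759 = -13756.47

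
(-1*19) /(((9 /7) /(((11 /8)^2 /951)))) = -16093/547776 = -0.03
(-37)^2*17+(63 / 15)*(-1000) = 19073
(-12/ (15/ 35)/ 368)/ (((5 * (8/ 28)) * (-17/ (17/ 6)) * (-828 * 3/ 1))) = -49/13711680 = 0.00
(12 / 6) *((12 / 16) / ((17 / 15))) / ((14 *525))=3/16660 = 0.00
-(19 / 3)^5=-2476099/243 = -10189.71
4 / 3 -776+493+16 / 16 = -842/3 = -280.67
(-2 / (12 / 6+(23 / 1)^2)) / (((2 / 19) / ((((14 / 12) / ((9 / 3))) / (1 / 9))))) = -133/1062 = -0.13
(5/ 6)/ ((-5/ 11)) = -11/6 = -1.83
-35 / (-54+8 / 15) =525/802 = 0.65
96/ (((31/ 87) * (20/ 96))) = 200448/155 = 1293.21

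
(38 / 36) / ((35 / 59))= 1121/630 = 1.78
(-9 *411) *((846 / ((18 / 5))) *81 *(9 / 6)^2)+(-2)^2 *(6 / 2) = -633694137/4 = -158423534.25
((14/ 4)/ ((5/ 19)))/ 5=133/50 = 2.66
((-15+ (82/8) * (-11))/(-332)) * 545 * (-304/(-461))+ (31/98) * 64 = 297235741/1874887 = 158.54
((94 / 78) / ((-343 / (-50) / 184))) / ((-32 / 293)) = -7918325/26754 = -295.97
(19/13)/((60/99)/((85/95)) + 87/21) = 74613/246077 = 0.30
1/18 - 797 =-14345/18 = -796.94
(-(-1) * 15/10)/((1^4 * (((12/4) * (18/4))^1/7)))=7/9 = 0.78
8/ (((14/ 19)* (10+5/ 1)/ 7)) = 76/15 = 5.07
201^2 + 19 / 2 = 80821/2 = 40410.50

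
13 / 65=1/5 = 0.20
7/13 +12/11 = 233/143 = 1.63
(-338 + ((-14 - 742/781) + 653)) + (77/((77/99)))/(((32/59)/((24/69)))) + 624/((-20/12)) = -3901899/359260 = -10.86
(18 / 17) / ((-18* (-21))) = 1/357 = 0.00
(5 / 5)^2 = 1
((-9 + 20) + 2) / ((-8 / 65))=-105.62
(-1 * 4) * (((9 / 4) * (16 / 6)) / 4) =-6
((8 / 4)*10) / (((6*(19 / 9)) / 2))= 60/19 = 3.16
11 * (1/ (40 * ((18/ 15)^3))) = 275/1728 = 0.16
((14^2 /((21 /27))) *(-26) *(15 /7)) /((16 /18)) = -15795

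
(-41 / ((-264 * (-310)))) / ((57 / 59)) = -2419/4664880 = 0.00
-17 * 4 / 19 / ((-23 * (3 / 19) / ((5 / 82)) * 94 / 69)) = 85/1927 = 0.04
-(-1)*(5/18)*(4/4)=5/18 = 0.28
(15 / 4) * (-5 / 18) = -1.04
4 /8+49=99/2 = 49.50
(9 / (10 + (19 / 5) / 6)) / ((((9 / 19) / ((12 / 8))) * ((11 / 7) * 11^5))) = 5985/565127959 = 0.00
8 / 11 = 0.73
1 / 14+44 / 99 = 65/126 = 0.52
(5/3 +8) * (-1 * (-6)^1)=58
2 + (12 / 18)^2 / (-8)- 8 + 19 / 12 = -161/36 = -4.47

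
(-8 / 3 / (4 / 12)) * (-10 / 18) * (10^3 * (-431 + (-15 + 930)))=19360000/9 = 2151111.11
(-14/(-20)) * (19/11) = 133/110 = 1.21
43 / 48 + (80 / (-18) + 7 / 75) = -12439/3600 = -3.46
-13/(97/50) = -650/97 = -6.70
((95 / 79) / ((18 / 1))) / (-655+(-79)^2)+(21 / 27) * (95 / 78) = 190685/201292 = 0.95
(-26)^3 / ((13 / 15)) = -20280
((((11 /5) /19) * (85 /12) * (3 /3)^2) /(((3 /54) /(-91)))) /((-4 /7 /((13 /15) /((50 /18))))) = 13936923/19000 = 733.52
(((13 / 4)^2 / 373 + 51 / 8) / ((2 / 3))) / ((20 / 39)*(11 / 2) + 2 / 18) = 13413465/4094048 = 3.28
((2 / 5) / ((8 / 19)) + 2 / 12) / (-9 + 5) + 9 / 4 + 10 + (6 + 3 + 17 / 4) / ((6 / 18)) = 12413/240 = 51.72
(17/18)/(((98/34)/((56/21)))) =1156/1323 = 0.87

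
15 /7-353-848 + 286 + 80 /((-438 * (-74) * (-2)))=-51778240/56721 = -912.86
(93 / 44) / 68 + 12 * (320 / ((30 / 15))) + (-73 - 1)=5523325/2992 = 1846.03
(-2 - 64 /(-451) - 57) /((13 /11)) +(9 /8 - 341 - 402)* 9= -28682555/4264 = -6726.68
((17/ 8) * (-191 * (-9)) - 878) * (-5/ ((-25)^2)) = -22199/1000 = -22.20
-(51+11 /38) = -1949/38 = -51.29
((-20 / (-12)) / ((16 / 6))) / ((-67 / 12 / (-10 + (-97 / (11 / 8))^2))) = -4507245/8107 = -555.97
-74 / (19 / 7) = -518/19 = -27.26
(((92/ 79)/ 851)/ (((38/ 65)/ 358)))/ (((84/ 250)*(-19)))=-2908750/22159263 = -0.13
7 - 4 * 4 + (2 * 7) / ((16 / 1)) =-65/8 = -8.12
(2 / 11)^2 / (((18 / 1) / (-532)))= -1064/1089 = -0.98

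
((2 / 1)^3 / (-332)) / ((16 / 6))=-3/332 = -0.01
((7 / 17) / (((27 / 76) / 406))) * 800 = 376456.64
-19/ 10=-1.90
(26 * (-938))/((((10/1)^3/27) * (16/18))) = -1481571/2000 = -740.79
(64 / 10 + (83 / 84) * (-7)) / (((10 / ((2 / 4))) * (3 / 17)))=-527/3600 = -0.15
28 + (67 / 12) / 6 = 2083/72 = 28.93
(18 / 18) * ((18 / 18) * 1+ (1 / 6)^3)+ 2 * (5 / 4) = 757/216 = 3.50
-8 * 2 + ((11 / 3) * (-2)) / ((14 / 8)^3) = -17872/1029 = -17.37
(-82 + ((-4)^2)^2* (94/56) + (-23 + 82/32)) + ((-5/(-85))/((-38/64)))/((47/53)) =556269603/1700272 = 327.17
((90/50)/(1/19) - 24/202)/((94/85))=292587/9494 = 30.82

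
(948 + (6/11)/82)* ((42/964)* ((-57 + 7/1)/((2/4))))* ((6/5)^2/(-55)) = 646457112/5978005 = 108.14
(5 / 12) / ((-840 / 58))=-29/1008 = -0.03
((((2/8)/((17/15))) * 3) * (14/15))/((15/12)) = 42/85 = 0.49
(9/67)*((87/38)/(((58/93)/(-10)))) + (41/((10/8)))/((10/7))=1147529/63650 = 18.03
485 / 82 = 5.91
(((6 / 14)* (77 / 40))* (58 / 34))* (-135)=-25839/136 = -189.99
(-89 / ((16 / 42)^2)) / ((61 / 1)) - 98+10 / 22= -4620731/42944 = -107.60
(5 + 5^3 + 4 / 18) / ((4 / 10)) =2930/9 = 325.56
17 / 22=0.77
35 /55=7/11 = 0.64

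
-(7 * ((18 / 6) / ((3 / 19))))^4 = -312900721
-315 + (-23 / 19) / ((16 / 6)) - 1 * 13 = -49925/152 = -328.45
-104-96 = -200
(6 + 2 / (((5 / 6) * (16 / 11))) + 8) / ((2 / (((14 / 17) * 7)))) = 15337/340 = 45.11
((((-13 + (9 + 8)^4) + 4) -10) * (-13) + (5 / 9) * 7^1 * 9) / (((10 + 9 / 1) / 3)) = -3256473/19 = -171393.32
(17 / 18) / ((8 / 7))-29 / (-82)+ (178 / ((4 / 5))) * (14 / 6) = 3072127/5904 = 520.35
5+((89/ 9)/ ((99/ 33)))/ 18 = 2519/486 = 5.18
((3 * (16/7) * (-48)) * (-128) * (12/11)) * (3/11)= 10616832/847 = 12534.63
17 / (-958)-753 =-721391/958 = -753.02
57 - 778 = -721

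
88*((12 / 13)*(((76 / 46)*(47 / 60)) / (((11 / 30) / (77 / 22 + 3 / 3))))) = 385776/299 = 1290.22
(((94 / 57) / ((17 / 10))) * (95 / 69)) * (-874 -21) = -4206500/3519 = -1195.37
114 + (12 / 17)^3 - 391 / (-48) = 122.50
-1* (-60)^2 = -3600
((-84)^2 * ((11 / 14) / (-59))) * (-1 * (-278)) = -1541232/59 = -26122.58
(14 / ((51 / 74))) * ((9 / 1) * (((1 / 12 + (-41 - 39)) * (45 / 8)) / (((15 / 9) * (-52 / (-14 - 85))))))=-663922413/7072 = -93880.43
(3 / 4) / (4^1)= 3/16 = 0.19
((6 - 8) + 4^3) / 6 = 31/3 = 10.33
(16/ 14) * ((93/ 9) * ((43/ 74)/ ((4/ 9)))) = 3999/259 = 15.44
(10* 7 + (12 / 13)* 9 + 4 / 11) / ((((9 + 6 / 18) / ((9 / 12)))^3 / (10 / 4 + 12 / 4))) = 4100625/18264064 = 0.22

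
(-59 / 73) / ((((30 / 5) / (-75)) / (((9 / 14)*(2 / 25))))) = 531/1022 = 0.52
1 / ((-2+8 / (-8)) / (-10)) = 10/3 = 3.33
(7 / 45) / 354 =7/15930 = 0.00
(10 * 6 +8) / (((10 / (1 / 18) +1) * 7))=68/1267 = 0.05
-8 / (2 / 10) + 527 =487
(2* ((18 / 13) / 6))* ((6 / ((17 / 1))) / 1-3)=-270/221 = -1.22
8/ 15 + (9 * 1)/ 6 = 61/30 = 2.03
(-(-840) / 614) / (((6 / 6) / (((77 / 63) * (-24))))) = -12320/307 = -40.13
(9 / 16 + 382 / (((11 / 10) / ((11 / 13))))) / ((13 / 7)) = 428659/2704 = 158.53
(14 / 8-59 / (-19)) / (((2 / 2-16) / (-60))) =19.42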